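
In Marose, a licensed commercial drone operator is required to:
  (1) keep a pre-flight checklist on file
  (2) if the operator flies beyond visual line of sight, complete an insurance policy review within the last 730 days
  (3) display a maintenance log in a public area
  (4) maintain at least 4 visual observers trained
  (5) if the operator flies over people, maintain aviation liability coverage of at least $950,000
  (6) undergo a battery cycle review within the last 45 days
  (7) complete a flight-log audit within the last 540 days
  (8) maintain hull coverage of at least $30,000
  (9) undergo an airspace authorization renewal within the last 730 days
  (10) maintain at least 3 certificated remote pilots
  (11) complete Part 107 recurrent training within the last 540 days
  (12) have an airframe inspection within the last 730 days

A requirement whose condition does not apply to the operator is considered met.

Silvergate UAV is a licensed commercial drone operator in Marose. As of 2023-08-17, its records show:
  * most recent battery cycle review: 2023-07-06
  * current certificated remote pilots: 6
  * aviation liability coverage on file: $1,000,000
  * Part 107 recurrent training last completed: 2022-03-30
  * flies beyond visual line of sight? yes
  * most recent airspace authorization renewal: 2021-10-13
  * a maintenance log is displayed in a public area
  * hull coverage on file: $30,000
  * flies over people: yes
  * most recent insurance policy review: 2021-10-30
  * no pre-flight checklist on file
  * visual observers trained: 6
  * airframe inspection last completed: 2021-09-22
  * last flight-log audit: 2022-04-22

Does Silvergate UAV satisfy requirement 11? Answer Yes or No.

Yes

11. Part 107 recurrent training 505 days ago vs limit 540 → met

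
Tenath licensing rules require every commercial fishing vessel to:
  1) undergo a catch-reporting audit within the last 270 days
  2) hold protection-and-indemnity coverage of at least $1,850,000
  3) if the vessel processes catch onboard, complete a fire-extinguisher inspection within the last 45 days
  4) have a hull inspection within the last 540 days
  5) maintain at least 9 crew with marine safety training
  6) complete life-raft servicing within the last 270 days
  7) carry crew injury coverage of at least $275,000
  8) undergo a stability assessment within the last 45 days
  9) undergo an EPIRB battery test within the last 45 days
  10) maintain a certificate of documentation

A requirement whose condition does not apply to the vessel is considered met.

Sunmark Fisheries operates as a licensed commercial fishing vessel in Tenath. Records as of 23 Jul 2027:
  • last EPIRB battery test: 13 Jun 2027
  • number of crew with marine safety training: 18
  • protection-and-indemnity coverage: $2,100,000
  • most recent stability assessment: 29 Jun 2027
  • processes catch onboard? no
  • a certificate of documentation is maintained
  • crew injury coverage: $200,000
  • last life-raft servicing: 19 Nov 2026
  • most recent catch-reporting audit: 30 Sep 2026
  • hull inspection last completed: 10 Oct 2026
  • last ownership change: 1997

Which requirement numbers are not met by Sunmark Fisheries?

1, 7

1. catch-reporting audit 296 days ago vs limit 270 → not met
2. protection-and-indemnity coverage $2,100,000 ≥ $1,850,000 → met
3. condition 'processes catch onboard' does not hold → requirement n/a → met
4. hull inspection 286 days ago vs limit 540 → met
5. crew with marine safety training 18 ≥ 9 → met
6. life-raft servicing 246 days ago vs limit 270 → met
7. crew injury coverage $200,000 < $275,000 → not met
8. stability assessment 24 days ago vs limit 45 → met
9. EPIRB battery test 40 days ago vs limit 45 → met
10. certificate of documentation present → met
Not met: 1, 7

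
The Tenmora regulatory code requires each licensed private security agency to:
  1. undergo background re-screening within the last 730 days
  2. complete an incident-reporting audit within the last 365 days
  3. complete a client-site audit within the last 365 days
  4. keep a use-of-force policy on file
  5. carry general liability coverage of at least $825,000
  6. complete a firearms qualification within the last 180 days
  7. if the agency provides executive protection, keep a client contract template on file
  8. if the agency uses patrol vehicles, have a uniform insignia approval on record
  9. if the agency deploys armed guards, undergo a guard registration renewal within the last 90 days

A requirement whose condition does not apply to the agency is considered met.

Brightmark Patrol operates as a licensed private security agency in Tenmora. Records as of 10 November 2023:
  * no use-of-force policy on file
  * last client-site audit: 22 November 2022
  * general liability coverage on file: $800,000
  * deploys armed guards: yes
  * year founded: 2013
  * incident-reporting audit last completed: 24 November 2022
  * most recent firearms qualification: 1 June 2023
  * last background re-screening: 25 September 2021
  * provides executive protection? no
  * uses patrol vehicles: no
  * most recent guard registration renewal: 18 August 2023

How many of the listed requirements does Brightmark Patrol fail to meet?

3

1. background re-screening 776 days ago vs limit 730 → not met
2. incident-reporting audit 351 days ago vs limit 365 → met
3. client-site audit 353 days ago vs limit 365 → met
4. use-of-force policy absent → not met
5. general liability coverage $800,000 < $825,000 → not met
6. firearms qualification 162 days ago vs limit 180 → met
7. condition 'provides executive protection' does not hold → requirement n/a → met
8. condition 'uses patrol vehicles' does not hold → requirement n/a → met
9. condition 'deploys armed guards' holds; guard registration renewal 84 days ago vs limit 90 → met
Not met: 3 of 9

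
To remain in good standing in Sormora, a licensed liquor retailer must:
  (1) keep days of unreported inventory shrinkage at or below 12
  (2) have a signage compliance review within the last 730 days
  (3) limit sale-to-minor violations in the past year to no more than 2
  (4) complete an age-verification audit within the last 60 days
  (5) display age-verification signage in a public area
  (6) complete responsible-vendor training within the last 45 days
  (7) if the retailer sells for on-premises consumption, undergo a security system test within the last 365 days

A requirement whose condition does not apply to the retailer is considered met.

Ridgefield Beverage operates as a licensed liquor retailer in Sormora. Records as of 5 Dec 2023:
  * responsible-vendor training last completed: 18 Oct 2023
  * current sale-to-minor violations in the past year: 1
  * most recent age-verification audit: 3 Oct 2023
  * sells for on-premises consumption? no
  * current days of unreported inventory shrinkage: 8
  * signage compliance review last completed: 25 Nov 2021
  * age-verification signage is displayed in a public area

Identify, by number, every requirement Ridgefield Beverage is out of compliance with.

1. days of unreported inventory shrinkage 8 ≤ 12 → met
2. signage compliance review 740 days ago vs limit 730 → not met
3. sale-to-minor violations in the past year 1 ≤ 2 → met
4. age-verification audit 63 days ago vs limit 60 → not met
5. age-verification signage present → met
6. responsible-vendor training 48 days ago vs limit 45 → not met
7. condition 'sells for on-premises consumption' does not hold → requirement n/a → met
Not met: 2, 4, 6

2, 4, 6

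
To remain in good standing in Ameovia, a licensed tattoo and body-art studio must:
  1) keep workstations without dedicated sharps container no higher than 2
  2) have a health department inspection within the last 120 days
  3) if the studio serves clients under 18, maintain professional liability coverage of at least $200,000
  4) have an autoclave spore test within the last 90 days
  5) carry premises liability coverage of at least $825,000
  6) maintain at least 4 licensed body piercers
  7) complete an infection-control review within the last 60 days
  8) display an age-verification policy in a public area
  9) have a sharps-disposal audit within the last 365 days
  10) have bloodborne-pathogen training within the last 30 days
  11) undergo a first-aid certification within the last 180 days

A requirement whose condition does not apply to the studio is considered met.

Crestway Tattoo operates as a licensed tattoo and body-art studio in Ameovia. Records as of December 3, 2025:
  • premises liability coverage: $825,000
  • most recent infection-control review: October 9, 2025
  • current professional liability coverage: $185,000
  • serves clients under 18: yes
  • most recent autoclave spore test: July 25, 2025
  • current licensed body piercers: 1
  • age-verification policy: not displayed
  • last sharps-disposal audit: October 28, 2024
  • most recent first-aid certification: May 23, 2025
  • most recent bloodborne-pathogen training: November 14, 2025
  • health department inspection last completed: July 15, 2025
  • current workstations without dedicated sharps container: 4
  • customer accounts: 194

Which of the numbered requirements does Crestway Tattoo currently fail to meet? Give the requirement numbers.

1. workstations without dedicated sharps container 4 > 2 → not met
2. health department inspection 141 days ago vs limit 120 → not met
3. condition 'serves clients under 18' holds; professional liability coverage $185,000 < $200,000 → not met
4. autoclave spore test 131 days ago vs limit 90 → not met
5. premises liability coverage $825,000 ≥ $825,000 → met
6. licensed body piercers 1 < 4 → not met
7. infection-control review 55 days ago vs limit 60 → met
8. age-verification policy absent → not met
9. sharps-disposal audit 401 days ago vs limit 365 → not met
10. bloodborne-pathogen training 19 days ago vs limit 30 → met
11. first-aid certification 194 days ago vs limit 180 → not met
Not met: 1, 2, 3, 4, 6, 8, 9, 11

1, 2, 3, 4, 6, 8, 9, 11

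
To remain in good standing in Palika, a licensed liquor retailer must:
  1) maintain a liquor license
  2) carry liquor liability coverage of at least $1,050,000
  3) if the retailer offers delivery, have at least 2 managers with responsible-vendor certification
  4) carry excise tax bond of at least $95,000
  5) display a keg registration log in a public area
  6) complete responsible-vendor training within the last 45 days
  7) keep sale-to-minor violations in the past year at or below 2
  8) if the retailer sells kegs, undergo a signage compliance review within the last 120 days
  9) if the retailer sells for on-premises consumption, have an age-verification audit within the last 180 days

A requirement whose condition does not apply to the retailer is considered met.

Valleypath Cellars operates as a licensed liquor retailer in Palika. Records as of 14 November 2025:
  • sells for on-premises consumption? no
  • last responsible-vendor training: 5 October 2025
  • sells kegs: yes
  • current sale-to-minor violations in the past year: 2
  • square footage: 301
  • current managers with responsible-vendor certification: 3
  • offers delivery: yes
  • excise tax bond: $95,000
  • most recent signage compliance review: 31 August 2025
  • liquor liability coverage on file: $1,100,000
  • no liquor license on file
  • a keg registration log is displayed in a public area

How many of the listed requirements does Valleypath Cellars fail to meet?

1. liquor license absent → not met
2. liquor liability coverage $1,100,000 ≥ $1,050,000 → met
3. condition 'offers delivery' holds; managers with responsible-vendor certification 3 ≥ 2 → met
4. excise tax bond $95,000 ≥ $95,000 → met
5. keg registration log present → met
6. responsible-vendor training 40 days ago vs limit 45 → met
7. sale-to-minor violations in the past year 2 ≤ 2 → met
8. condition 'sells kegs' holds; signage compliance review 75 days ago vs limit 120 → met
9. condition 'sells for on-premises consumption' does not hold → requirement n/a → met
Not met: 1 of 9

1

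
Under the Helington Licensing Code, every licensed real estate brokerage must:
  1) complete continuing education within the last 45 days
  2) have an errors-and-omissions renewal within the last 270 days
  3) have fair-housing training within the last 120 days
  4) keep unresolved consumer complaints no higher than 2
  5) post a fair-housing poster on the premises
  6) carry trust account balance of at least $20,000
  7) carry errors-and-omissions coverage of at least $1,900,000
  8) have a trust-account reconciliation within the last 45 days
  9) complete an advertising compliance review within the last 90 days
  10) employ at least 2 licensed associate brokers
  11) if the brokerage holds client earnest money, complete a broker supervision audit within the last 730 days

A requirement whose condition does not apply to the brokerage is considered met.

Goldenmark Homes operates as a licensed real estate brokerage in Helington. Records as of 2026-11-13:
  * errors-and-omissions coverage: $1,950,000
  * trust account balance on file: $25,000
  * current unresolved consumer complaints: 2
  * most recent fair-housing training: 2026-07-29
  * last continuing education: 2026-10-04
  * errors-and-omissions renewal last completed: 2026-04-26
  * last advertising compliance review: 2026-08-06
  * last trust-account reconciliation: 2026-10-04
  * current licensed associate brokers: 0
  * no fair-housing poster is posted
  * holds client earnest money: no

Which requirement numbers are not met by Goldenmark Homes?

5, 9, 10

1. continuing education 40 days ago vs limit 45 → met
2. errors-and-omissions renewal 201 days ago vs limit 270 → met
3. fair-housing training 107 days ago vs limit 120 → met
4. unresolved consumer complaints 2 ≤ 2 → met
5. fair-housing poster absent → not met
6. trust account balance $25,000 ≥ $20,000 → met
7. errors-and-omissions coverage $1,950,000 ≥ $1,900,000 → met
8. trust-account reconciliation 40 days ago vs limit 45 → met
9. advertising compliance review 99 days ago vs limit 90 → not met
10. licensed associate brokers 0 < 2 → not met
11. condition 'holds client earnest money' does not hold → requirement n/a → met
Not met: 5, 9, 10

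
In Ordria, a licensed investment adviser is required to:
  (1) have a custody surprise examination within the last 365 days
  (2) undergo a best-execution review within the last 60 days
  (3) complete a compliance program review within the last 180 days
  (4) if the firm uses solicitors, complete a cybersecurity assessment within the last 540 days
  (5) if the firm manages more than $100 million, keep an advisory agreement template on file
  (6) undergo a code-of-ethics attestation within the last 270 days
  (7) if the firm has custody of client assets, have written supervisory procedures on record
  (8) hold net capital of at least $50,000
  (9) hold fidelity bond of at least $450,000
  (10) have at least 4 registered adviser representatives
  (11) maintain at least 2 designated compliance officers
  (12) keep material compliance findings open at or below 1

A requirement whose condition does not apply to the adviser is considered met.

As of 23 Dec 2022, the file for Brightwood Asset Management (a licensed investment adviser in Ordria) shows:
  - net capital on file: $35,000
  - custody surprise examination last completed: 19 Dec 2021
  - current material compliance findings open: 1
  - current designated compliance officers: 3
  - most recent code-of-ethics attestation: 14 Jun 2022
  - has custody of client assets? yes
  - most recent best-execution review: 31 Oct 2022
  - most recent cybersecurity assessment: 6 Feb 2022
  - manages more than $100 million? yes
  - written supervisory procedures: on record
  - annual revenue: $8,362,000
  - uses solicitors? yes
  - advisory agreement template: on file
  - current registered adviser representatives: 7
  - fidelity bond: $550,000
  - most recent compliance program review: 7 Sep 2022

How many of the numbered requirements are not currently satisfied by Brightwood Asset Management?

2

1. custody surprise examination 369 days ago vs limit 365 → not met
2. best-execution review 53 days ago vs limit 60 → met
3. compliance program review 107 days ago vs limit 180 → met
4. condition 'uses solicitors' holds; cybersecurity assessment 320 days ago vs limit 540 → met
5. condition 'manages more than $100 million' holds; advisory agreement template present → met
6. code-of-ethics attestation 192 days ago vs limit 270 → met
7. condition 'has custody of client assets' holds; written supervisory procedures present → met
8. net capital $35,000 < $50,000 → not met
9. fidelity bond $550,000 ≥ $450,000 → met
10. registered adviser representatives 7 ≥ 4 → met
11. designated compliance officers 3 ≥ 2 → met
12. material compliance findings open 1 ≤ 1 → met
Not met: 2 of 12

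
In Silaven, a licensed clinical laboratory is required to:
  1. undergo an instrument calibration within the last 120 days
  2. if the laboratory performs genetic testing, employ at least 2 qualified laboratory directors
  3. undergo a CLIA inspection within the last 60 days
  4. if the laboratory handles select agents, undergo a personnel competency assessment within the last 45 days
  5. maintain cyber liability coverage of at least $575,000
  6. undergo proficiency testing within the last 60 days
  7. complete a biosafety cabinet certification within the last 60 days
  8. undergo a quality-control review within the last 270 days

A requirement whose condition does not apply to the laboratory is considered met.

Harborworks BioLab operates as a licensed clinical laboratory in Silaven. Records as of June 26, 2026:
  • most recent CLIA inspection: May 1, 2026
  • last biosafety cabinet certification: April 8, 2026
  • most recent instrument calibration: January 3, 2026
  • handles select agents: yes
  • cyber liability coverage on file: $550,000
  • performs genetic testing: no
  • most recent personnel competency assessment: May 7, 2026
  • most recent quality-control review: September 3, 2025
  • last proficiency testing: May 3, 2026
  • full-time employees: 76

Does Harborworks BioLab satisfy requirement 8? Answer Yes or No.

8. quality-control review 296 days ago vs limit 270 → not met

No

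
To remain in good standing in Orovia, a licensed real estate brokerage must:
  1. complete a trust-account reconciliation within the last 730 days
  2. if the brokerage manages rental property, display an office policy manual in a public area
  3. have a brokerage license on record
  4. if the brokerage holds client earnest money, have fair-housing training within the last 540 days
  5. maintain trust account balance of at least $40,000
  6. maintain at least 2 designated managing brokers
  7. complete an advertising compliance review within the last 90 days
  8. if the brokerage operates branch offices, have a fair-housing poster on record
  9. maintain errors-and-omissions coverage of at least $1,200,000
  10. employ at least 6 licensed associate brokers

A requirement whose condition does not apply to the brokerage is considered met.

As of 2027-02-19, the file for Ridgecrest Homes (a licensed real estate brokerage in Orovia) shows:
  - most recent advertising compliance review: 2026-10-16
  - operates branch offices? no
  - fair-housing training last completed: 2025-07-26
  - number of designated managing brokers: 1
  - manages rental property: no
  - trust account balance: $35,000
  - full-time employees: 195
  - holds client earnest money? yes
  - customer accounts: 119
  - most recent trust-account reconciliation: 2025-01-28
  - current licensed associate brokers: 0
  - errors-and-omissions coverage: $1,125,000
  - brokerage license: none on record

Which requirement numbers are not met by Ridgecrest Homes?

1. trust-account reconciliation 752 days ago vs limit 730 → not met
2. condition 'manages rental property' does not hold → requirement n/a → met
3. brokerage license absent → not met
4. condition 'holds client earnest money' holds; fair-housing training 573 days ago vs limit 540 → not met
5. trust account balance $35,000 < $40,000 → not met
6. designated managing brokers 1 < 2 → not met
7. advertising compliance review 126 days ago vs limit 90 → not met
8. condition 'operates branch offices' does not hold → requirement n/a → met
9. errors-and-omissions coverage $1,125,000 < $1,200,000 → not met
10. licensed associate brokers 0 < 6 → not met
Not met: 1, 3, 4, 5, 6, 7, 9, 10

1, 3, 4, 5, 6, 7, 9, 10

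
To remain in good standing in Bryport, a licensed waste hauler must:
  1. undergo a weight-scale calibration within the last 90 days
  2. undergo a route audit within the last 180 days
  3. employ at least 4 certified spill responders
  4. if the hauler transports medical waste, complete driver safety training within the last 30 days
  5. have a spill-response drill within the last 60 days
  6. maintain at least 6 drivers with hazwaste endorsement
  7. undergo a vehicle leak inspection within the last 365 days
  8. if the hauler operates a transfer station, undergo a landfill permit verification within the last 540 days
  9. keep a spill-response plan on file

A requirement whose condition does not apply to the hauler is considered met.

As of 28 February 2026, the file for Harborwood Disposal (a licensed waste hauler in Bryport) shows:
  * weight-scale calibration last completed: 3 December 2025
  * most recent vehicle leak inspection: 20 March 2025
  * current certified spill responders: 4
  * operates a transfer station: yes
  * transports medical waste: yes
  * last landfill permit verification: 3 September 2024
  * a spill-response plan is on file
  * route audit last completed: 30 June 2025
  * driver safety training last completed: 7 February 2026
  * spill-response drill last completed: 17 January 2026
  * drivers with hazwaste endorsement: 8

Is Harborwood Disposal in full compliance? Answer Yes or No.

No

1. weight-scale calibration 87 days ago vs limit 90 → met
2. route audit 243 days ago vs limit 180 → not met
3. certified spill responders 4 ≥ 4 → met
4. condition 'transports medical waste' holds; driver safety training 21 days ago vs limit 30 → met
5. spill-response drill 42 days ago vs limit 60 → met
6. drivers with hazwaste endorsement 8 ≥ 6 → met
7. vehicle leak inspection 345 days ago vs limit 365 → met
8. condition 'operates a transfer station' holds; landfill permit verification 543 days ago vs limit 540 → not met
9. spill-response plan present → met
Not met: 2, 8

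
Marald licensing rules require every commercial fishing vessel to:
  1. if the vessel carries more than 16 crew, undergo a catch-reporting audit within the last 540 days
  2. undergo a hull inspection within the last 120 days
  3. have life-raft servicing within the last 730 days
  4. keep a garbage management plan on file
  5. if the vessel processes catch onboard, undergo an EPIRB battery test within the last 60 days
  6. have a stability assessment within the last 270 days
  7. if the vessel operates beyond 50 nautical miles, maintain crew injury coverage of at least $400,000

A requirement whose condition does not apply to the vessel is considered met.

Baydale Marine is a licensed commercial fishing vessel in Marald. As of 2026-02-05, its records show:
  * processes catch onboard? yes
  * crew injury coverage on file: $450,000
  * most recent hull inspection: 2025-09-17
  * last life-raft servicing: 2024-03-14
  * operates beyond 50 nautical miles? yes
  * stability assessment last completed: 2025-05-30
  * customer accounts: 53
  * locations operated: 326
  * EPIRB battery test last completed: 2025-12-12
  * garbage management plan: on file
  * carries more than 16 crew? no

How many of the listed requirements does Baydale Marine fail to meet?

1

1. condition 'carries more than 16 crew' does not hold → requirement n/a → met
2. hull inspection 141 days ago vs limit 120 → not met
3. life-raft servicing 693 days ago vs limit 730 → met
4. garbage management plan present → met
5. condition 'processes catch onboard' holds; EPIRB battery test 55 days ago vs limit 60 → met
6. stability assessment 251 days ago vs limit 270 → met
7. condition 'operates beyond 50 nautical miles' holds; crew injury coverage $450,000 ≥ $400,000 → met
Not met: 1 of 7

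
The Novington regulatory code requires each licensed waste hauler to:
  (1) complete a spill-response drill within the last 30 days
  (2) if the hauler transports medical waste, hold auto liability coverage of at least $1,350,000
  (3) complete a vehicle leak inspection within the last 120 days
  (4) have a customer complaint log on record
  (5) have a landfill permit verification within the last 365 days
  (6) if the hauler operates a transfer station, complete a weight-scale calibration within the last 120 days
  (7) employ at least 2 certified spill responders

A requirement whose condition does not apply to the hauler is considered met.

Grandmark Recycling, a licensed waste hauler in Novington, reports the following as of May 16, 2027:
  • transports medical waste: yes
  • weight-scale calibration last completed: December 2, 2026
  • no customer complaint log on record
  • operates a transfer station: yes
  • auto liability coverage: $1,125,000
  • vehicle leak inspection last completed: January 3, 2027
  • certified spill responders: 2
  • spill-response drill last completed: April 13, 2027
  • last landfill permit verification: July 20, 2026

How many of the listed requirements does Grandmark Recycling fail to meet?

1. spill-response drill 33 days ago vs limit 30 → not met
2. condition 'transports medical waste' holds; auto liability coverage $1,125,000 < $1,350,000 → not met
3. vehicle leak inspection 133 days ago vs limit 120 → not met
4. customer complaint log absent → not met
5. landfill permit verification 300 days ago vs limit 365 → met
6. condition 'operates a transfer station' holds; weight-scale calibration 165 days ago vs limit 120 → not met
7. certified spill responders 2 ≥ 2 → met
Not met: 5 of 7

5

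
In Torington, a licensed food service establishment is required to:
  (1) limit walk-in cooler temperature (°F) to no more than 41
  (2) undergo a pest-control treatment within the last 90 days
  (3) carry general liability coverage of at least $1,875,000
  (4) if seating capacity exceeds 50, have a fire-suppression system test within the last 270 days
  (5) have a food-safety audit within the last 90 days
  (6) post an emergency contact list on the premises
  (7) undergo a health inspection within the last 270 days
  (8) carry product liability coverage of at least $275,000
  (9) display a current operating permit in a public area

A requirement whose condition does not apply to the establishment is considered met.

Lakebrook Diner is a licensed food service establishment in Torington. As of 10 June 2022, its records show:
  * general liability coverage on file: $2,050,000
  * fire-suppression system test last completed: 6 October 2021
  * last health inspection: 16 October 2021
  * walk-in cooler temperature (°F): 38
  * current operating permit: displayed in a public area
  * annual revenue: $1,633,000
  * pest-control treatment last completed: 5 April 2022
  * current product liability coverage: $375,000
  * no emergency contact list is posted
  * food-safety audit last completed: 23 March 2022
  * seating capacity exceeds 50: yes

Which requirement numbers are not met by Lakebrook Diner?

6

1. walk-in cooler temperature (°F) 38 ≤ 41 → met
2. pest-control treatment 66 days ago vs limit 90 → met
3. general liability coverage $2,050,000 ≥ $1,875,000 → met
4. condition 'seating capacity exceeds 50' holds; fire-suppression system test 247 days ago vs limit 270 → met
5. food-safety audit 79 days ago vs limit 90 → met
6. emergency contact list absent → not met
7. health inspection 237 days ago vs limit 270 → met
8. product liability coverage $375,000 ≥ $275,000 → met
9. current operating permit present → met
Not met: 6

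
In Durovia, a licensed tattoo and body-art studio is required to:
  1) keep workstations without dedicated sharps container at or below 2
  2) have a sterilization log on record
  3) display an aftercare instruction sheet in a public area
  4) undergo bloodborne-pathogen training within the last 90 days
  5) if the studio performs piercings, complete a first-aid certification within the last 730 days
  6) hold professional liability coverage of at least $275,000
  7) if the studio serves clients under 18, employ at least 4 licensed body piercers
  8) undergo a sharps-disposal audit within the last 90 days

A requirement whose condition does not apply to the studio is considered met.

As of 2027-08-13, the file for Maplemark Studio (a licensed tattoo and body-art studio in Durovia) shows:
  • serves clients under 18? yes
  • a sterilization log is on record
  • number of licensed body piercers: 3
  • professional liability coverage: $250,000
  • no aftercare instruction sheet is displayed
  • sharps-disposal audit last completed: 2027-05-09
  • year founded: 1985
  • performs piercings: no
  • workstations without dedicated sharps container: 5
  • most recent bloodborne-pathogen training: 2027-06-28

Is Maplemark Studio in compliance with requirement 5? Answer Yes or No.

Yes

5. condition 'performs piercings' does not hold → requirement n/a → met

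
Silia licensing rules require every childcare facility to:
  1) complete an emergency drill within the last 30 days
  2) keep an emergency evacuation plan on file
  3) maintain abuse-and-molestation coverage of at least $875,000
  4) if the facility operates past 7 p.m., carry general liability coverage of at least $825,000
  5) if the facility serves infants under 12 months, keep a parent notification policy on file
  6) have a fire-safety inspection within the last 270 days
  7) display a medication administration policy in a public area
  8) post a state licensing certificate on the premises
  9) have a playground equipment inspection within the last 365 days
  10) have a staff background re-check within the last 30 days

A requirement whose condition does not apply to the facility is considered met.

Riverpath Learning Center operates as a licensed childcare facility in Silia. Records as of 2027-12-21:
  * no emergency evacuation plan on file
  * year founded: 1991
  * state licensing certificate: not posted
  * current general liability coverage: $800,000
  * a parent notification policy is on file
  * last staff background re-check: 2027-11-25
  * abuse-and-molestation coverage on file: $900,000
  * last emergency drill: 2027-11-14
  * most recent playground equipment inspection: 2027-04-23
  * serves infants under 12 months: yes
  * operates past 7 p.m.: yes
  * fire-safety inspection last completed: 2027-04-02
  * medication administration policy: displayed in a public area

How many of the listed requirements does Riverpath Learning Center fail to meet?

4

1. emergency drill 37 days ago vs limit 30 → not met
2. emergency evacuation plan absent → not met
3. abuse-and-molestation coverage $900,000 ≥ $875,000 → met
4. condition 'operates past 7 p.m.' holds; general liability coverage $800,000 < $825,000 → not met
5. condition 'serves infants under 12 months' holds; parent notification policy present → met
6. fire-safety inspection 263 days ago vs limit 270 → met
7. medication administration policy present → met
8. state licensing certificate absent → not met
9. playground equipment inspection 242 days ago vs limit 365 → met
10. staff background re-check 26 days ago vs limit 30 → met
Not met: 4 of 10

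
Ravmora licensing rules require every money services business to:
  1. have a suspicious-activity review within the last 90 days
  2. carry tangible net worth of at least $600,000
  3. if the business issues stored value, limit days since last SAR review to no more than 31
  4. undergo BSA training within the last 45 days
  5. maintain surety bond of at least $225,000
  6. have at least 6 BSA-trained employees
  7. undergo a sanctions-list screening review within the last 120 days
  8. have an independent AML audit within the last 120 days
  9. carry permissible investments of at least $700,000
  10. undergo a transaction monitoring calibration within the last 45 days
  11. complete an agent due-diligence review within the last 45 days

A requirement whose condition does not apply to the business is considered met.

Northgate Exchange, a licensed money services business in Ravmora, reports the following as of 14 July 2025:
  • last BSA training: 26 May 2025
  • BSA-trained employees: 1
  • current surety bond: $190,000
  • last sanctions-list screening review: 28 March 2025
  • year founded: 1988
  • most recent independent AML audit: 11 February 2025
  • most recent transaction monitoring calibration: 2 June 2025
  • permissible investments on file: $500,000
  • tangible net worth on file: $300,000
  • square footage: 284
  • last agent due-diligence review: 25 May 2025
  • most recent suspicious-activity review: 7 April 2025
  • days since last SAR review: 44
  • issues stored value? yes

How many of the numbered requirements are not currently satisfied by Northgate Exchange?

9

1. suspicious-activity review 98 days ago vs limit 90 → not met
2. tangible net worth $300,000 < $600,000 → not met
3. condition 'issues stored value' holds; days since last SAR review 44 > 31 → not met
4. BSA training 49 days ago vs limit 45 → not met
5. surety bond $190,000 < $225,000 → not met
6. BSA-trained employees 1 < 6 → not met
7. sanctions-list screening review 108 days ago vs limit 120 → met
8. independent AML audit 153 days ago vs limit 120 → not met
9. permissible investments $500,000 < $700,000 → not met
10. transaction monitoring calibration 42 days ago vs limit 45 → met
11. agent due-diligence review 50 days ago vs limit 45 → not met
Not met: 9 of 11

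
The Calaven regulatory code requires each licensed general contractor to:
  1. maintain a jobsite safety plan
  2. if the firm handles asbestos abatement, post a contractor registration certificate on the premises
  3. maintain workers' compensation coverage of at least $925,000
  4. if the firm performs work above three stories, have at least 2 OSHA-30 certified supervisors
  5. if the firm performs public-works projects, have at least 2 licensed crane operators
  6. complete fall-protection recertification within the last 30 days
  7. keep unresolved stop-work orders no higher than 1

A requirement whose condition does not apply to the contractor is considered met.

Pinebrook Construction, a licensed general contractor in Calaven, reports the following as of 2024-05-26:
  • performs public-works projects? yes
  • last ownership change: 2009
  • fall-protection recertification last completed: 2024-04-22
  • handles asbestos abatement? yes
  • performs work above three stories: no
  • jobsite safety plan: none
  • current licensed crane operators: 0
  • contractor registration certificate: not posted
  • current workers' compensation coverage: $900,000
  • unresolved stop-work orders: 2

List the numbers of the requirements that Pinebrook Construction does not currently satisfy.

1, 2, 3, 5, 6, 7

1. jobsite safety plan absent → not met
2. condition 'handles asbestos abatement' holds; contractor registration certificate absent → not met
3. workers' compensation coverage $900,000 < $925,000 → not met
4. condition 'performs work above three stories' does not hold → requirement n/a → met
5. condition 'performs public-works projects' holds; licensed crane operators 0 < 2 → not met
6. fall-protection recertification 34 days ago vs limit 30 → not met
7. unresolved stop-work orders 2 > 1 → not met
Not met: 1, 2, 3, 5, 6, 7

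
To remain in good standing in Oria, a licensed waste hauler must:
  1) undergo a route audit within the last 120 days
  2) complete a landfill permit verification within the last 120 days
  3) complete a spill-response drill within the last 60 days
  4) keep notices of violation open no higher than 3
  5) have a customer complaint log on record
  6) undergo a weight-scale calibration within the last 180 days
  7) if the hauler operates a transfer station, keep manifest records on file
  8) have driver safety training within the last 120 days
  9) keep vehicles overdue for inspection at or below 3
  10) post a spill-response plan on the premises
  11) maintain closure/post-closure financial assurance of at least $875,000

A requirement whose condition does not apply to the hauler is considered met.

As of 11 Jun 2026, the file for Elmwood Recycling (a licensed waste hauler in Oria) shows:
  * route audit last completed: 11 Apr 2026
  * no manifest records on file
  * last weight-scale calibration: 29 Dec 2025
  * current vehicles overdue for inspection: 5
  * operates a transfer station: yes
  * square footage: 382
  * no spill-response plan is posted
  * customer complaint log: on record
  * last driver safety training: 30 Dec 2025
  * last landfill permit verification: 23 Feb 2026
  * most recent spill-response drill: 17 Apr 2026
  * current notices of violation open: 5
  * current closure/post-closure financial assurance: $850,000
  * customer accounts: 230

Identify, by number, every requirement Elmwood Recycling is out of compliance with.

1. route audit 61 days ago vs limit 120 → met
2. landfill permit verification 108 days ago vs limit 120 → met
3. spill-response drill 55 days ago vs limit 60 → met
4. notices of violation open 5 > 3 → not met
5. customer complaint log present → met
6. weight-scale calibration 164 days ago vs limit 180 → met
7. condition 'operates a transfer station' holds; manifest records absent → not met
8. driver safety training 163 days ago vs limit 120 → not met
9. vehicles overdue for inspection 5 > 3 → not met
10. spill-response plan absent → not met
11. closure/post-closure financial assurance $850,000 < $875,000 → not met
Not met: 4, 7, 8, 9, 10, 11

4, 7, 8, 9, 10, 11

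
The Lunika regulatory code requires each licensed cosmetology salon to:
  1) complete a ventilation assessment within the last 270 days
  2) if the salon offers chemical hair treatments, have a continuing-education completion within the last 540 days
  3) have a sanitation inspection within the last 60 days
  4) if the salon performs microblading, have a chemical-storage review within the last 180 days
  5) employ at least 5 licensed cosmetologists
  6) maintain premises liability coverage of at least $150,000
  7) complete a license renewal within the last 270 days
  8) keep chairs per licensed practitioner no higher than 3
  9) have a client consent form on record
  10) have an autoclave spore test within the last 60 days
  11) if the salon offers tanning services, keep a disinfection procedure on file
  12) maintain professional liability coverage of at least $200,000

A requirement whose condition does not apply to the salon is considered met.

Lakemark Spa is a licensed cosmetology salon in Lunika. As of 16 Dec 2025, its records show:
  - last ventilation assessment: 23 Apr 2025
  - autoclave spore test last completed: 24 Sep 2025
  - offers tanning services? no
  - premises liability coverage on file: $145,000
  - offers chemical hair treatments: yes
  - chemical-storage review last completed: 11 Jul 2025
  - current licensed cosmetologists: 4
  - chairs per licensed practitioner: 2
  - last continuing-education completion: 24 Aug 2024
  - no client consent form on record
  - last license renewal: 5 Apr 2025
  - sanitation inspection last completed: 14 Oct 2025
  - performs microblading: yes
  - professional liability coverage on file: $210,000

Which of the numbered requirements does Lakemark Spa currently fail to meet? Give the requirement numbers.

1. ventilation assessment 237 days ago vs limit 270 → met
2. condition 'offers chemical hair treatments' holds; continuing-education completion 479 days ago vs limit 540 → met
3. sanitation inspection 63 days ago vs limit 60 → not met
4. condition 'performs microblading' holds; chemical-storage review 158 days ago vs limit 180 → met
5. licensed cosmetologists 4 < 5 → not met
6. premises liability coverage $145,000 < $150,000 → not met
7. license renewal 255 days ago vs limit 270 → met
8. chairs per licensed practitioner 2 ≤ 3 → met
9. client consent form absent → not met
10. autoclave spore test 83 days ago vs limit 60 → not met
11. condition 'offers tanning services' does not hold → requirement n/a → met
12. professional liability coverage $210,000 ≥ $200,000 → met
Not met: 3, 5, 6, 9, 10

3, 5, 6, 9, 10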